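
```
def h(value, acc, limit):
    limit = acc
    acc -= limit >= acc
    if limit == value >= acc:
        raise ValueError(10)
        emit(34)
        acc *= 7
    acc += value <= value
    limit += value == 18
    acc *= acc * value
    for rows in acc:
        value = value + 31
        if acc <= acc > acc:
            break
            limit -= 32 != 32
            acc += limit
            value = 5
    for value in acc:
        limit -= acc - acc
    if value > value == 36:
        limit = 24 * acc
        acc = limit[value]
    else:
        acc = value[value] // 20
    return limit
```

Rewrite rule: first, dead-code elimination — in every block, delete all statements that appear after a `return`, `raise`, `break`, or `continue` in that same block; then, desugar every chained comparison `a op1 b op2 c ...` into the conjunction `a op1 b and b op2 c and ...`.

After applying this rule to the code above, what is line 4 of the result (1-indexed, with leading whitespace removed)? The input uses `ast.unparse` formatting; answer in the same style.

if limit == value and value >= acc:

Transformed code:
def h(value, acc, limit):
    limit = acc
    acc -= limit >= acc
    if limit == value and value >= acc:
        raise ValueError(10)
    acc += value <= value
    limit += value == 18
    acc *= acc * value
    for rows in acc:
        value = value + 31
        if acc <= acc and acc > acc:
            break
    for value in acc:
        limit -= acc - acc
    if value > value and value == 36:
        limit = 24 * acc
        acc = limit[value]
    else:
        acc = value[value] // 20
    return limit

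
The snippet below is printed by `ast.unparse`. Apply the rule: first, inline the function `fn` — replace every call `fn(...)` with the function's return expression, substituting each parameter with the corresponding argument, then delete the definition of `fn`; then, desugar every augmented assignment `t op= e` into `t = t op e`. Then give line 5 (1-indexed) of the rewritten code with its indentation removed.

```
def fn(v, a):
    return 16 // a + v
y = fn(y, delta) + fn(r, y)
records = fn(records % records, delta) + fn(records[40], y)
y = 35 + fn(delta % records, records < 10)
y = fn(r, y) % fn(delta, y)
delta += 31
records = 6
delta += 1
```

Transformed code:
y = 16 // delta + y + (16 // y + r)
records = 16 // delta + records % records + (16 // y + records[40])
y = 35 + (16 // (records < 10) + delta % records)
y = (16 // y + r) % (16 // y + delta)
delta = delta + 31
records = 6
delta = delta + 1

delta = delta + 31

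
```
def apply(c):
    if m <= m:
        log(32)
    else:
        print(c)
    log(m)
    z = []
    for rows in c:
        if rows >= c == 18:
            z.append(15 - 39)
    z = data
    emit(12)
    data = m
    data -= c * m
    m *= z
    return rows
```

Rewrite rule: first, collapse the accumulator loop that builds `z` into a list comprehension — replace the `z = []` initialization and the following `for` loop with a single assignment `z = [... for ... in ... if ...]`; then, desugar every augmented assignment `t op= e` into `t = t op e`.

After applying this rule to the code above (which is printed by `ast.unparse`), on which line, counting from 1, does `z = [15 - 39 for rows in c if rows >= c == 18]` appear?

Transformed code:
def apply(c):
    if m <= m:
        log(32)
    else:
        print(c)
    log(m)
    z = [15 - 39 for rows in c if rows >= c == 18]
    z = data
    emit(12)
    data = m
    data = data - c * m
    m = m * z
    return rows

7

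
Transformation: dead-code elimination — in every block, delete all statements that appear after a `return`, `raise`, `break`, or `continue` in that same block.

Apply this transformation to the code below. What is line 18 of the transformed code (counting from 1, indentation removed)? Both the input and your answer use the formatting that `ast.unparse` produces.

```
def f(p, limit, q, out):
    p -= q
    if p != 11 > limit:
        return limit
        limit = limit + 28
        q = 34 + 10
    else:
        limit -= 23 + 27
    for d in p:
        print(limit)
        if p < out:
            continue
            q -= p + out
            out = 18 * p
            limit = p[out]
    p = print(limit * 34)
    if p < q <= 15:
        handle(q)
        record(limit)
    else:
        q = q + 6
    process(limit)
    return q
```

return q

Transformed code:
def f(p, limit, q, out):
    p -= q
    if p != 11 > limit:
        return limit
    else:
        limit -= 23 + 27
    for d in p:
        print(limit)
        if p < out:
            continue
    p = print(limit * 34)
    if p < q <= 15:
        handle(q)
        record(limit)
    else:
        q = q + 6
    process(limit)
    return q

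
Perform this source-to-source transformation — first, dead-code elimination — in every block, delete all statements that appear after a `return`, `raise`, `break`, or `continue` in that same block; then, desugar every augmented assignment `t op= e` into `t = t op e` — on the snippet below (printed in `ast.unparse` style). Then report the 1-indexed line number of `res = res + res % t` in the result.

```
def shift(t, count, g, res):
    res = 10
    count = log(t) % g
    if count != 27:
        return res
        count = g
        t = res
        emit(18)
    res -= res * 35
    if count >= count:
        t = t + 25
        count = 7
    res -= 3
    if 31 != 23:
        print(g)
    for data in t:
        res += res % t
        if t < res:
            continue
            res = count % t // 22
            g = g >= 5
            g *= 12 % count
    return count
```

14

Transformed code:
def shift(t, count, g, res):
    res = 10
    count = log(t) % g
    if count != 27:
        return res
    res = res - res * 35
    if count >= count:
        t = t + 25
        count = 7
    res = res - 3
    if 31 != 23:
        print(g)
    for data in t:
        res = res + res % t
        if t < res:
            continue
    return count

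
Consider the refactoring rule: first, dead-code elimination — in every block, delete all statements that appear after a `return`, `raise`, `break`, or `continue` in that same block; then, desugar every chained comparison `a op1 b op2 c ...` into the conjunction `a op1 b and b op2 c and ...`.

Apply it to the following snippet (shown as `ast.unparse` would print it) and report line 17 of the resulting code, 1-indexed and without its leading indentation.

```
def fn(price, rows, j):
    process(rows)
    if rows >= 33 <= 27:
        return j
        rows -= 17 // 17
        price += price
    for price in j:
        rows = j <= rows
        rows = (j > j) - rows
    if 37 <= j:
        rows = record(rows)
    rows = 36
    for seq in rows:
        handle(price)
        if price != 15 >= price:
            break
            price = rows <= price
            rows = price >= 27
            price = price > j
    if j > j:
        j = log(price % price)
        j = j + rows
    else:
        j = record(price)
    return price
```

Transformed code:
def fn(price, rows, j):
    process(rows)
    if rows >= 33 and 33 <= 27:
        return j
    for price in j:
        rows = j <= rows
        rows = (j > j) - rows
    if 37 <= j:
        rows = record(rows)
    rows = 36
    for seq in rows:
        handle(price)
        if price != 15 and 15 >= price:
            break
    if j > j:
        j = log(price % price)
        j = j + rows
    else:
        j = record(price)
    return price

j = j + rows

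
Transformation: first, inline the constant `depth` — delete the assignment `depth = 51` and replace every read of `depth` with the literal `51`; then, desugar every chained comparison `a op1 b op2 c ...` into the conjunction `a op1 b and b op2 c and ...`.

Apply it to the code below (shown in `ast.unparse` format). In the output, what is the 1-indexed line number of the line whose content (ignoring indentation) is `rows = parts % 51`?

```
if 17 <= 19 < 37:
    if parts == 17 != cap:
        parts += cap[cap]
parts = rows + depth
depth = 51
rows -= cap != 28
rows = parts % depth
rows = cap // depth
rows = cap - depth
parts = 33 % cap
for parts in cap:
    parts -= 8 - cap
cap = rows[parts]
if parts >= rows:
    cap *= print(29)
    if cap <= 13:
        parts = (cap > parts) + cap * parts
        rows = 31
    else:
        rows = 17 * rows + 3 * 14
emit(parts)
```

Transformed code:
if 17 <= 19 and 19 < 37:
    if parts == 17 and 17 != cap:
        parts += cap[cap]
parts = rows + 51
rows -= cap != 28
rows = parts % 51
rows = cap // 51
rows = cap - 51
parts = 33 % cap
for parts in cap:
    parts -= 8 - cap
cap = rows[parts]
if parts >= rows:
    cap *= print(29)
    if cap <= 13:
        parts = (cap > parts) + cap * parts
        rows = 31
    else:
        rows = 17 * rows + 3 * 14
emit(parts)

6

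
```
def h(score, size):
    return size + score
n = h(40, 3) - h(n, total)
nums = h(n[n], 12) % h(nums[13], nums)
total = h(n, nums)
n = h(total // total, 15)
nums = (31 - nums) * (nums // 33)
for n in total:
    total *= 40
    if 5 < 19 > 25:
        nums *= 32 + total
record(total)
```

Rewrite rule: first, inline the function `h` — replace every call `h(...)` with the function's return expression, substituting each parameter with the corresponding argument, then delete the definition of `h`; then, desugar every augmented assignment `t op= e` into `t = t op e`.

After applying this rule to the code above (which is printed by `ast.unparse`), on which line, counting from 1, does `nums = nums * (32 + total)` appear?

Transformed code:
n = 3 + 40 - (total + n)
nums = (12 + n[n]) % (nums + nums[13])
total = nums + n
n = 15 + total // total
nums = (31 - nums) * (nums // 33)
for n in total:
    total = total * 40
    if 5 < 19 > 25:
        nums = nums * (32 + total)
record(total)

9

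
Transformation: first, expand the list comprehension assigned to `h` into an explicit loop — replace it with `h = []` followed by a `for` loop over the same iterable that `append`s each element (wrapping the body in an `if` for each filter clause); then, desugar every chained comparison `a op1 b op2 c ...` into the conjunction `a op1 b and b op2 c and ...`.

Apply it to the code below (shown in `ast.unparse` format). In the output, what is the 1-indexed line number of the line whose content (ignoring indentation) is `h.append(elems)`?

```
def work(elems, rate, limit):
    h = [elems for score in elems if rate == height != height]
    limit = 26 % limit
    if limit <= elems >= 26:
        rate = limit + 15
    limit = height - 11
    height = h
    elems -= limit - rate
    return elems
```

Transformed code:
def work(elems, rate, limit):
    h = []
    for score in elems:
        if rate == height and height != height:
            h.append(elems)
    limit = 26 % limit
    if limit <= elems and elems >= 26:
        rate = limit + 15
    limit = height - 11
    height = h
    elems -= limit - rate
    return elems

5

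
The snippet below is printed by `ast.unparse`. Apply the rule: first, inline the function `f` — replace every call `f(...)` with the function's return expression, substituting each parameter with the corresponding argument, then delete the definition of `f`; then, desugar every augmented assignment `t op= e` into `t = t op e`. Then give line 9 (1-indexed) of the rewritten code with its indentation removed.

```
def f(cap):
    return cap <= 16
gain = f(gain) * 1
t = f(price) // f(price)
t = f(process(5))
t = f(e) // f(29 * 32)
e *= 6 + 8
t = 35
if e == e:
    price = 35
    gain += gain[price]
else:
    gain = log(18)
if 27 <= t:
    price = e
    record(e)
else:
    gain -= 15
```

Transformed code:
gain = (gain <= 16) * 1
t = (price <= 16) // (price <= 16)
t = process(5) <= 16
t = (e <= 16) // (29 * 32 <= 16)
e = e * (6 + 8)
t = 35
if e == e:
    price = 35
    gain = gain + gain[price]
else:
    gain = log(18)
if 27 <= t:
    price = e
    record(e)
else:
    gain = gain - 15

gain = gain + gain[price]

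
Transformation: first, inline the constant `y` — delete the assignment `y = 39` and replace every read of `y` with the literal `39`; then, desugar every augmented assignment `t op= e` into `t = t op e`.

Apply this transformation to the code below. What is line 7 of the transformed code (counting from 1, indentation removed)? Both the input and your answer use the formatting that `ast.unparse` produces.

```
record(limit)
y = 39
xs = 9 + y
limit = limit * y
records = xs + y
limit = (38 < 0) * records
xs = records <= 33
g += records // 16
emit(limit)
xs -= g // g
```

g = g + records // 16

Transformed code:
record(limit)
xs = 9 + 39
limit = limit * 39
records = xs + 39
limit = (38 < 0) * records
xs = records <= 33
g = g + records // 16
emit(limit)
xs = xs - g // g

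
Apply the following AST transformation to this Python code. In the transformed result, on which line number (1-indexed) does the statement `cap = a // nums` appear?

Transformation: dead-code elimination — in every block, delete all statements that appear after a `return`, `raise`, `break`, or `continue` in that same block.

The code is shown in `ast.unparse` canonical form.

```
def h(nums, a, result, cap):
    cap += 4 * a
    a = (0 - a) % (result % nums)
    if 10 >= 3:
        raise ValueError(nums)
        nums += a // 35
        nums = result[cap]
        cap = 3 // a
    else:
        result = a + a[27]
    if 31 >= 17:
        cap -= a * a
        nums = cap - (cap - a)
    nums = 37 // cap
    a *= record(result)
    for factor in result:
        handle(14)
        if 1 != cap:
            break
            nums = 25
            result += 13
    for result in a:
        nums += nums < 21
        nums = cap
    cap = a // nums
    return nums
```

20

Transformed code:
def h(nums, a, result, cap):
    cap += 4 * a
    a = (0 - a) % (result % nums)
    if 10 >= 3:
        raise ValueError(nums)
    else:
        result = a + a[27]
    if 31 >= 17:
        cap -= a * a
        nums = cap - (cap - a)
    nums = 37 // cap
    a *= record(result)
    for factor in result:
        handle(14)
        if 1 != cap:
            break
    for result in a:
        nums += nums < 21
        nums = cap
    cap = a // nums
    return nums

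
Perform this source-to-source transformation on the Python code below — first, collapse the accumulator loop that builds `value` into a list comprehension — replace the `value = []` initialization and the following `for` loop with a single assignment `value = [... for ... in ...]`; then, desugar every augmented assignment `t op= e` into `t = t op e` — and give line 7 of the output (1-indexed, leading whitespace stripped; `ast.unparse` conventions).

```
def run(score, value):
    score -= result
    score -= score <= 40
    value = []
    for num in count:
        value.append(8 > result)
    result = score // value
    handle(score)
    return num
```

Transformed code:
def run(score, value):
    score = score - result
    score = score - (score <= 40)
    value = [8 > result for num in count]
    result = score // value
    handle(score)
    return num

return num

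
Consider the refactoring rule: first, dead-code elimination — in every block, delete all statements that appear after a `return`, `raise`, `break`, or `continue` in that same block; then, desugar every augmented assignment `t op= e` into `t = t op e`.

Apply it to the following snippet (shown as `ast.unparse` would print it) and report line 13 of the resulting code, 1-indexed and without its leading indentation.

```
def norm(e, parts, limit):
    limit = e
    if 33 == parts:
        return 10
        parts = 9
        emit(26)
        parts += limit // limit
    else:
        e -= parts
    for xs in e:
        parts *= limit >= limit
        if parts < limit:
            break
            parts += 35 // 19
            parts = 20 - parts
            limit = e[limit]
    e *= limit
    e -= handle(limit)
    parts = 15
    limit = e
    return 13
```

parts = 15

Transformed code:
def norm(e, parts, limit):
    limit = e
    if 33 == parts:
        return 10
    else:
        e = e - parts
    for xs in e:
        parts = parts * (limit >= limit)
        if parts < limit:
            break
    e = e * limit
    e = e - handle(limit)
    parts = 15
    limit = e
    return 13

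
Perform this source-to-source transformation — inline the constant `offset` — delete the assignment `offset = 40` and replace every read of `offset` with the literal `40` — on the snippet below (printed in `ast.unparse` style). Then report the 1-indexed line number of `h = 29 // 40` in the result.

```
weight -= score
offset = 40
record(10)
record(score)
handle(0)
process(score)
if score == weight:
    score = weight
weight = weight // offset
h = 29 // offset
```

9

Transformed code:
weight -= score
record(10)
record(score)
handle(0)
process(score)
if score == weight:
    score = weight
weight = weight // 40
h = 29 // 40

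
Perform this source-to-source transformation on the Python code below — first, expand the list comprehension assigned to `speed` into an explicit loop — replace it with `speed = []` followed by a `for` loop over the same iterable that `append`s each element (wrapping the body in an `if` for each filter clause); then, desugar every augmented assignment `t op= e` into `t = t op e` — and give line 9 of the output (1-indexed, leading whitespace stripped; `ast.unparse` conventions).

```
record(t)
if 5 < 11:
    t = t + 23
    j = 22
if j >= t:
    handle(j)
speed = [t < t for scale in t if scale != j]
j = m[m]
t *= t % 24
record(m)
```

Transformed code:
record(t)
if 5 < 11:
    t = t + 23
    j = 22
if j >= t:
    handle(j)
speed = []
for scale in t:
    if scale != j:
        speed.append(t < t)
j = m[m]
t = t * (t % 24)
record(m)

if scale != j:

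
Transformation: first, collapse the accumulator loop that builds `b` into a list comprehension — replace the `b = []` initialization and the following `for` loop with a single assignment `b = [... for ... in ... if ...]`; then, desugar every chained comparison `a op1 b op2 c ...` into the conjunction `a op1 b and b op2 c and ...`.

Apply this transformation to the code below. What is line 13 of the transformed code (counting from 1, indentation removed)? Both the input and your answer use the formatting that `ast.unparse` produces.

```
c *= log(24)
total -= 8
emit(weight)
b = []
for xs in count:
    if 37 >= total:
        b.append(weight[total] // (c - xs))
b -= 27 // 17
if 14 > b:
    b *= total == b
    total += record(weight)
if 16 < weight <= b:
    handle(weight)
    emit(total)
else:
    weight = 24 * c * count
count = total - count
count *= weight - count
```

weight = 24 * c * count

Transformed code:
c *= log(24)
total -= 8
emit(weight)
b = [weight[total] // (c - xs) for xs in count if 37 >= total]
b -= 27 // 17
if 14 > b:
    b *= total == b
    total += record(weight)
if 16 < weight and weight <= b:
    handle(weight)
    emit(total)
else:
    weight = 24 * c * count
count = total - count
count *= weight - count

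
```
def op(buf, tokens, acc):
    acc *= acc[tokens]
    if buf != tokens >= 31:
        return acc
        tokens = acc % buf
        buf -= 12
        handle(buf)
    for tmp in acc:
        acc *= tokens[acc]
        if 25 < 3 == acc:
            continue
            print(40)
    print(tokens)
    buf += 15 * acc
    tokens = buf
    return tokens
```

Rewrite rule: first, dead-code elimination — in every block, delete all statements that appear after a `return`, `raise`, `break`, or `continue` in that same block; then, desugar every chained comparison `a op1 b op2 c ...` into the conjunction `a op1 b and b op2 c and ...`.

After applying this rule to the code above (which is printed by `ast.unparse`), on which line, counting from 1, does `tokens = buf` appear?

11

Transformed code:
def op(buf, tokens, acc):
    acc *= acc[tokens]
    if buf != tokens and tokens >= 31:
        return acc
    for tmp in acc:
        acc *= tokens[acc]
        if 25 < 3 and 3 == acc:
            continue
    print(tokens)
    buf += 15 * acc
    tokens = buf
    return tokens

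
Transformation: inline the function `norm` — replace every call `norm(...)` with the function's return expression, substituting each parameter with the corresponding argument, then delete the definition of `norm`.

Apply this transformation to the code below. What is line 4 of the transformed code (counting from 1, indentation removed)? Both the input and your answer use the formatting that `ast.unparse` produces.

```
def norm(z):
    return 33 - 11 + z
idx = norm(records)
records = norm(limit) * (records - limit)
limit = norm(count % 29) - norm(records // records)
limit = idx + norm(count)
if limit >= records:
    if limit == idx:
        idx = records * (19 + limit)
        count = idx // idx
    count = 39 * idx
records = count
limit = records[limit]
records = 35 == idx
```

limit = idx + (33 - 11 + count)

Transformed code:
idx = 33 - 11 + records
records = (33 - 11 + limit) * (records - limit)
limit = 33 - 11 + count % 29 - (33 - 11 + records // records)
limit = idx + (33 - 11 + count)
if limit >= records:
    if limit == idx:
        idx = records * (19 + limit)
        count = idx // idx
    count = 39 * idx
records = count
limit = records[limit]
records = 35 == idx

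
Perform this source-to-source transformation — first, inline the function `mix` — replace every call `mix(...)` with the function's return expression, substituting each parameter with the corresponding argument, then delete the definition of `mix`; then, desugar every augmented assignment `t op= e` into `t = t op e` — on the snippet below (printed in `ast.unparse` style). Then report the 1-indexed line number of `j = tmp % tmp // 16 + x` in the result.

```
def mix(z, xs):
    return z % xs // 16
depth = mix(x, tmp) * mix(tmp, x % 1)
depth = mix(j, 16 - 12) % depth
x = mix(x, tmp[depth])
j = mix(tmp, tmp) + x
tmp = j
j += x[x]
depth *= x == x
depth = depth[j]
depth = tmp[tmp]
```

Transformed code:
depth = x % tmp // 16 * (tmp % (x % 1) // 16)
depth = j % (16 - 12) // 16 % depth
x = x % tmp[depth] // 16
j = tmp % tmp // 16 + x
tmp = j
j = j + x[x]
depth = depth * (x == x)
depth = depth[j]
depth = tmp[tmp]

4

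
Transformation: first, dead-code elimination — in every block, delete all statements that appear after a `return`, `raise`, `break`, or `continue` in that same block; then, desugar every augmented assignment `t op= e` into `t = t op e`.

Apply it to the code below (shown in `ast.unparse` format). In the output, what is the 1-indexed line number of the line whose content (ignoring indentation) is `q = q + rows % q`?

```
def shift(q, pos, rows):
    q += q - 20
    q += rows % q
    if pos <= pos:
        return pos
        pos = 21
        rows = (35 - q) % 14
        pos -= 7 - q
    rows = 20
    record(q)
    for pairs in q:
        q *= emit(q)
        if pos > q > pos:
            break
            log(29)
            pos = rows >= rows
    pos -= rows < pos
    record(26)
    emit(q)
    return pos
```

3

Transformed code:
def shift(q, pos, rows):
    q = q + (q - 20)
    q = q + rows % q
    if pos <= pos:
        return pos
    rows = 20
    record(q)
    for pairs in q:
        q = q * emit(q)
        if pos > q > pos:
            break
    pos = pos - (rows < pos)
    record(26)
    emit(q)
    return pos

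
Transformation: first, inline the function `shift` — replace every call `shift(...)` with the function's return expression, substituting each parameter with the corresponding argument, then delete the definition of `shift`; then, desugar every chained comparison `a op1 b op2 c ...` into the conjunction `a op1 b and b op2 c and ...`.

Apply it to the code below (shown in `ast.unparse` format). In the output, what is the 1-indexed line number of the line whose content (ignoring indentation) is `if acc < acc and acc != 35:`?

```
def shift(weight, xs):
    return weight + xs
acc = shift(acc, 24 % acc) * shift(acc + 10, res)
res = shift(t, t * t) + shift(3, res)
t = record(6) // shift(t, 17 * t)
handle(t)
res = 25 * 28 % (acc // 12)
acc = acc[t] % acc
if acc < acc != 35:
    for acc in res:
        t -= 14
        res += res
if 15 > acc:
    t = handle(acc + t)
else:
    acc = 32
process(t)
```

Transformed code:
acc = (acc + 24 % acc) * (acc + 10 + res)
res = t + t * t + (3 + res)
t = record(6) // (t + 17 * t)
handle(t)
res = 25 * 28 % (acc // 12)
acc = acc[t] % acc
if acc < acc and acc != 35:
    for acc in res:
        t -= 14
        res += res
if 15 > acc:
    t = handle(acc + t)
else:
    acc = 32
process(t)

7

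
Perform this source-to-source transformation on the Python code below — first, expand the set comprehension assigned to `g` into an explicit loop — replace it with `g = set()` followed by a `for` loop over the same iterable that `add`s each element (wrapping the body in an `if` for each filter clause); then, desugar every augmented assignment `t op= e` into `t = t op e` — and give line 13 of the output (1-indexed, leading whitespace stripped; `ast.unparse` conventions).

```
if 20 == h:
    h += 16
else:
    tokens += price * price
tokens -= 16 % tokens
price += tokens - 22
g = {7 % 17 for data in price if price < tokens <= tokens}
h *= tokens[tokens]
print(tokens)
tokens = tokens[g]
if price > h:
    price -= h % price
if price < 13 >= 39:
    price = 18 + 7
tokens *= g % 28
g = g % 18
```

Transformed code:
if 20 == h:
    h = h + 16
else:
    tokens = tokens + price * price
tokens = tokens - 16 % tokens
price = price + (tokens - 22)
g = set()
for data in price:
    if price < tokens <= tokens:
        g.add(7 % 17)
h = h * tokens[tokens]
print(tokens)
tokens = tokens[g]
if price > h:
    price = price - h % price
if price < 13 >= 39:
    price = 18 + 7
tokens = tokens * (g % 28)
g = g % 18

tokens = tokens[g]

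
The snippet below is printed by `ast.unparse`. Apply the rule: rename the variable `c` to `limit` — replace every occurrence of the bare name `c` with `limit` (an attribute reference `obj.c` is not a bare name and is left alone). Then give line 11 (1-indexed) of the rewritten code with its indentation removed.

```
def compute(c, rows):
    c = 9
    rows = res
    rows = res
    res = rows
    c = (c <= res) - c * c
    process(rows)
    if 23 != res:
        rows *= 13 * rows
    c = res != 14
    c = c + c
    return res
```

limit = limit + limit

Transformed code:
def compute(limit, rows):
    limit = 9
    rows = res
    rows = res
    res = rows
    limit = (limit <= res) - limit * limit
    process(rows)
    if 23 != res:
        rows *= 13 * rows
    limit = res != 14
    limit = limit + limit
    return res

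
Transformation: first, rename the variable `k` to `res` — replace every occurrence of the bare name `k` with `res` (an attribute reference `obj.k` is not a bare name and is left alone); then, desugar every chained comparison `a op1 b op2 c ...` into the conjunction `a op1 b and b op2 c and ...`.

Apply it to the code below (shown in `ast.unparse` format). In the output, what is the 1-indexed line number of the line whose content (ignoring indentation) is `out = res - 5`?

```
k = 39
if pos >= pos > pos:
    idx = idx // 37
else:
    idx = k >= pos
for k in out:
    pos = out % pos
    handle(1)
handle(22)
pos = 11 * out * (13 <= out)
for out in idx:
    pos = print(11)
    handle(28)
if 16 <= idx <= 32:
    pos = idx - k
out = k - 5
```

16

Transformed code:
res = 39
if pos >= pos and pos > pos:
    idx = idx // 37
else:
    idx = res >= pos
for res in out:
    pos = out % pos
    handle(1)
handle(22)
pos = 11 * out * (13 <= out)
for out in idx:
    pos = print(11)
    handle(28)
if 16 <= idx and idx <= 32:
    pos = idx - res
out = res - 5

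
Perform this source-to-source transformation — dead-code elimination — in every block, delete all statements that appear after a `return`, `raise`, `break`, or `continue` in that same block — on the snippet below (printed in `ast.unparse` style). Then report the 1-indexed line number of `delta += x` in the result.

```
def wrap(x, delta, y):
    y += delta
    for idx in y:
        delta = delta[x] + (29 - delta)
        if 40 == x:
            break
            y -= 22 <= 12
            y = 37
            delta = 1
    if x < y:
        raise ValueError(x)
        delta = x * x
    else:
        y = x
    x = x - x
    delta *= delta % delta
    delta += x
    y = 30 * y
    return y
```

13

Transformed code:
def wrap(x, delta, y):
    y += delta
    for idx in y:
        delta = delta[x] + (29 - delta)
        if 40 == x:
            break
    if x < y:
        raise ValueError(x)
    else:
        y = x
    x = x - x
    delta *= delta % delta
    delta += x
    y = 30 * y
    return y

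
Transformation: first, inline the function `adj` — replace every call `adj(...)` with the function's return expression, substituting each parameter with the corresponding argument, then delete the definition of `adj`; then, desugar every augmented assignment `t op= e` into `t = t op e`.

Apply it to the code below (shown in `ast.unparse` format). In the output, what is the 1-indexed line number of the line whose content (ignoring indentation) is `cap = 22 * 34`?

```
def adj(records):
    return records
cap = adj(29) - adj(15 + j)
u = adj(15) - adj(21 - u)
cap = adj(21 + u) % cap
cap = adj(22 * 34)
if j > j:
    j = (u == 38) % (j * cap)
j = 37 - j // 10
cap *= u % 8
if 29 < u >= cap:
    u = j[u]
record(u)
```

Transformed code:
cap = 29 - (15 + j)
u = 15 - (21 - u)
cap = (21 + u) % cap
cap = 22 * 34
if j > j:
    j = (u == 38) % (j * cap)
j = 37 - j // 10
cap = cap * (u % 8)
if 29 < u >= cap:
    u = j[u]
record(u)

4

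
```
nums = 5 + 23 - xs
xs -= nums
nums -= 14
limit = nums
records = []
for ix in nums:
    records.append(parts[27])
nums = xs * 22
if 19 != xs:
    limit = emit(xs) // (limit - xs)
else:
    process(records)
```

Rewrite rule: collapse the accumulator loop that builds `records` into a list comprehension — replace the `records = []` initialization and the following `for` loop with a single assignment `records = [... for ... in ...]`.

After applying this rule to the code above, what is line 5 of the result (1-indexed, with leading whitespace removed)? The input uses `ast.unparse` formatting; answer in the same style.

Transformed code:
nums = 5 + 23 - xs
xs -= nums
nums -= 14
limit = nums
records = [parts[27] for ix in nums]
nums = xs * 22
if 19 != xs:
    limit = emit(xs) // (limit - xs)
else:
    process(records)

records = [parts[27] for ix in nums]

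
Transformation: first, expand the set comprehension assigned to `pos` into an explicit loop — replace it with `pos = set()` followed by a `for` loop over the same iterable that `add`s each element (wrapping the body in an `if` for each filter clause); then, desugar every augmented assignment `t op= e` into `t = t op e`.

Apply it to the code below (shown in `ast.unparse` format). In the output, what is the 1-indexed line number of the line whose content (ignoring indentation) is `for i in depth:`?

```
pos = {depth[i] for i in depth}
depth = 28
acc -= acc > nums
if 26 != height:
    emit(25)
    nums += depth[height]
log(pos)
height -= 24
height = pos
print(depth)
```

2

Transformed code:
pos = set()
for i in depth:
    pos.add(depth[i])
depth = 28
acc = acc - (acc > nums)
if 26 != height:
    emit(25)
    nums = nums + depth[height]
log(pos)
height = height - 24
height = pos
print(depth)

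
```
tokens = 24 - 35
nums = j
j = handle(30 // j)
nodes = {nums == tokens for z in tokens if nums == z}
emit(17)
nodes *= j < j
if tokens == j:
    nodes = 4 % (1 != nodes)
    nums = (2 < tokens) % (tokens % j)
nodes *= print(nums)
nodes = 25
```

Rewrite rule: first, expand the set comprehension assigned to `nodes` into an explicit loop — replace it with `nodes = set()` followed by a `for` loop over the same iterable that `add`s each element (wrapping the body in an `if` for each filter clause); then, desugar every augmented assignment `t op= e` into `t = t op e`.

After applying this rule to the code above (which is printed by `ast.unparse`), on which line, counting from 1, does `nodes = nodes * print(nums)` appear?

Transformed code:
tokens = 24 - 35
nums = j
j = handle(30 // j)
nodes = set()
for z in tokens:
    if nums == z:
        nodes.add(nums == tokens)
emit(17)
nodes = nodes * (j < j)
if tokens == j:
    nodes = 4 % (1 != nodes)
    nums = (2 < tokens) % (tokens % j)
nodes = nodes * print(nums)
nodes = 25

13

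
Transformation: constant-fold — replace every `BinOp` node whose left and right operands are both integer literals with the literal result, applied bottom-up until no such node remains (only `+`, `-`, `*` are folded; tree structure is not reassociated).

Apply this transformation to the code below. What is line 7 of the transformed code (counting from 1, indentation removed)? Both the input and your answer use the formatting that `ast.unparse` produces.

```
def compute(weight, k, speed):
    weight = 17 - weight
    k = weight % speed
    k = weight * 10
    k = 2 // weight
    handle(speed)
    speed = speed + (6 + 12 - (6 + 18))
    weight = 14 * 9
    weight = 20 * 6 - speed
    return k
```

Transformed code:
def compute(weight, k, speed):
    weight = 17 - weight
    k = weight % speed
    k = weight * 10
    k = 2 // weight
    handle(speed)
    speed = speed + -6
    weight = 126
    weight = 120 - speed
    return k

speed = speed + -6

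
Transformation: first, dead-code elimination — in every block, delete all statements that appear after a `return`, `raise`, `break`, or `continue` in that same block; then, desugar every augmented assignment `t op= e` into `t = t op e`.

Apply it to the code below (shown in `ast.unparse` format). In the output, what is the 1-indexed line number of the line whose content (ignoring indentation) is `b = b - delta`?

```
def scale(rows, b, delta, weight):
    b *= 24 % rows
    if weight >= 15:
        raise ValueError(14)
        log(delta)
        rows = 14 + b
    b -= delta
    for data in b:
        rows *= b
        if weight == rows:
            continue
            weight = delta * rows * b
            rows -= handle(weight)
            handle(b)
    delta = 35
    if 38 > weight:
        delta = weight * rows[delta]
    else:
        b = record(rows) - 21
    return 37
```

Transformed code:
def scale(rows, b, delta, weight):
    b = b * (24 % rows)
    if weight >= 15:
        raise ValueError(14)
    b = b - delta
    for data in b:
        rows = rows * b
        if weight == rows:
            continue
    delta = 35
    if 38 > weight:
        delta = weight * rows[delta]
    else:
        b = record(rows) - 21
    return 37

5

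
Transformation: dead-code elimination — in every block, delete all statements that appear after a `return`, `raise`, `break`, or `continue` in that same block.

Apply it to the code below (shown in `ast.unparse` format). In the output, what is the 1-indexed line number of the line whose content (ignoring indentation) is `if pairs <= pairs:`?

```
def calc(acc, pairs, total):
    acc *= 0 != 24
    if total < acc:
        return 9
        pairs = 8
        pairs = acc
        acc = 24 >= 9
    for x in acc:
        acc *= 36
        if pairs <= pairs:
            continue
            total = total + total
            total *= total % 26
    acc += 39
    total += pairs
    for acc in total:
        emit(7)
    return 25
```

Transformed code:
def calc(acc, pairs, total):
    acc *= 0 != 24
    if total < acc:
        return 9
    for x in acc:
        acc *= 36
        if pairs <= pairs:
            continue
    acc += 39
    total += pairs
    for acc in total:
        emit(7)
    return 25

7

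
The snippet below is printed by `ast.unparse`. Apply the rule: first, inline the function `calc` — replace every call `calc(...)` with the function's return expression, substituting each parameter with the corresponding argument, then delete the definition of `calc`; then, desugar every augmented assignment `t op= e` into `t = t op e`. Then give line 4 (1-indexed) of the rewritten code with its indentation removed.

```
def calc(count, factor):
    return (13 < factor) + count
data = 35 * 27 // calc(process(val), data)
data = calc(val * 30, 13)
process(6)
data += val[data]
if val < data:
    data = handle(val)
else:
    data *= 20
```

Transformed code:
data = 35 * 27 // ((13 < data) + process(val))
data = (13 < 13) + val * 30
process(6)
data = data + val[data]
if val < data:
    data = handle(val)
else:
    data = data * 20

data = data + val[data]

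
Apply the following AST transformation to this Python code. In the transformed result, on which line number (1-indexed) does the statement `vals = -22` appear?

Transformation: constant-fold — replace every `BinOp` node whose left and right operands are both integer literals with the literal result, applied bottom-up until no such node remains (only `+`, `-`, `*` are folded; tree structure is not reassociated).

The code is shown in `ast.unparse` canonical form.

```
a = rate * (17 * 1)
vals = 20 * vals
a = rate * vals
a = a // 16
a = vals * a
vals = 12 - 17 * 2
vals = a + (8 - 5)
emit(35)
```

Transformed code:
a = rate * 17
vals = 20 * vals
a = rate * vals
a = a // 16
a = vals * a
vals = -22
vals = a + 3
emit(35)

6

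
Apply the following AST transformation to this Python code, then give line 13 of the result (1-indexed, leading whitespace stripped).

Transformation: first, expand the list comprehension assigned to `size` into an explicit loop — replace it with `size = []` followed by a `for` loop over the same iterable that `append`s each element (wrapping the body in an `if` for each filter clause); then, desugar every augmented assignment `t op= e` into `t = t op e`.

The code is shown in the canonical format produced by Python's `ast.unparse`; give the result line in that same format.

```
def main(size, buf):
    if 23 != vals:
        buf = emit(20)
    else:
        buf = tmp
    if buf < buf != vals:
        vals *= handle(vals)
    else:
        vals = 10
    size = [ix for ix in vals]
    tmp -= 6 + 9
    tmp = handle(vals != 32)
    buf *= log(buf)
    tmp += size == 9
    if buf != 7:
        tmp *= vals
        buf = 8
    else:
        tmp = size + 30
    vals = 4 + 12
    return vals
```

tmp = tmp - (6 + 9)

Transformed code:
def main(size, buf):
    if 23 != vals:
        buf = emit(20)
    else:
        buf = tmp
    if buf < buf != vals:
        vals = vals * handle(vals)
    else:
        vals = 10
    size = []
    for ix in vals:
        size.append(ix)
    tmp = tmp - (6 + 9)
    tmp = handle(vals != 32)
    buf = buf * log(buf)
    tmp = tmp + (size == 9)
    if buf != 7:
        tmp = tmp * vals
        buf = 8
    else:
        tmp = size + 30
    vals = 4 + 12
    return vals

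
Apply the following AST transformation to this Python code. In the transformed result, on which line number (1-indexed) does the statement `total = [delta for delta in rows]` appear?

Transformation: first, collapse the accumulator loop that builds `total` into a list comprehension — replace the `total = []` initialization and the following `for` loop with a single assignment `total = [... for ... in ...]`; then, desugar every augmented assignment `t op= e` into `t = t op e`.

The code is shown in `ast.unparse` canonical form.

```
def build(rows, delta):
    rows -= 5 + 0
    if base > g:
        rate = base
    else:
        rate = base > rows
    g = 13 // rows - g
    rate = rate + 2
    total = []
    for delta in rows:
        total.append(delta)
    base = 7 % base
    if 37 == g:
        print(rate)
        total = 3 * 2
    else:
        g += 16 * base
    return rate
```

9

Transformed code:
def build(rows, delta):
    rows = rows - (5 + 0)
    if base > g:
        rate = base
    else:
        rate = base > rows
    g = 13 // rows - g
    rate = rate + 2
    total = [delta for delta in rows]
    base = 7 % base
    if 37 == g:
        print(rate)
        total = 3 * 2
    else:
        g = g + 16 * base
    return rate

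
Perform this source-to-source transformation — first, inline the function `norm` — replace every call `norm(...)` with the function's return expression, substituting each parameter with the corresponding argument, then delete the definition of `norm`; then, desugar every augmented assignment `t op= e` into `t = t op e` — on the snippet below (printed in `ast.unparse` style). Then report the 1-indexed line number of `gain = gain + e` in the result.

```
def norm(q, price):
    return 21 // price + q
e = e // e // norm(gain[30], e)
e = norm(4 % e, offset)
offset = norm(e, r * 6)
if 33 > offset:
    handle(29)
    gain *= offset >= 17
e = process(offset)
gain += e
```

Transformed code:
e = e // e // (21 // e + gain[30])
e = 21 // offset + 4 % e
offset = 21 // (r * 6) + e
if 33 > offset:
    handle(29)
    gain = gain * (offset >= 17)
e = process(offset)
gain = gain + e

8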